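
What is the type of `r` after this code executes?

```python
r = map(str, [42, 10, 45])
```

map() returns a map iterator object

map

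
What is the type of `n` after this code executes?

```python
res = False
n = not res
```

'not' always returns bool

bool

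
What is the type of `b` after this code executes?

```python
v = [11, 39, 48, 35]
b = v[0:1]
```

Slicing a list always returns a list

list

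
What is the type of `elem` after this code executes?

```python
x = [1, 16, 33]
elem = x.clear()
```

list.clear() returns None

NoneType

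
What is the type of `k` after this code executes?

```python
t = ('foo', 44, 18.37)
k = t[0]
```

Index 0 of tuple is 'foo' which is str

str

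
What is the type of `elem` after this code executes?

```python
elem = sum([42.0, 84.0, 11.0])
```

sum() of floats returns float

float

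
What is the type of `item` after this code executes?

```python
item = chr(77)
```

chr() returns str (single character)

str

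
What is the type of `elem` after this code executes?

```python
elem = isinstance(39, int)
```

isinstance() returns bool

bool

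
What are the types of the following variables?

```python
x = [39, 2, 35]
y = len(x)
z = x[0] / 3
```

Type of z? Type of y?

int / int returns float; len() returns int

float, int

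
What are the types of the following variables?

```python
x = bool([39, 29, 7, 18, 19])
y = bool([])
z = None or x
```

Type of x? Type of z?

bool() returns bool; None or <bool> returns the bool

bool, bool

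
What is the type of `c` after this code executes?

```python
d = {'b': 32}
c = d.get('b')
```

dict.get() returns the value (int) when key is found

int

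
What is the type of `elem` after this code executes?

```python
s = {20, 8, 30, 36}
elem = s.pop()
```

Popping from a set of ints returns int

int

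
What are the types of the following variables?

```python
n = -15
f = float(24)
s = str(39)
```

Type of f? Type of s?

f is float; s is str

float, str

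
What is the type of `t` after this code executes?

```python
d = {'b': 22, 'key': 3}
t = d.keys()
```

.keys() returns a dict_keys view object

dict_keys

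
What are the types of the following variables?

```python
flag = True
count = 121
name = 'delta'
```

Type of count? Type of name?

count is int; name is str

int, str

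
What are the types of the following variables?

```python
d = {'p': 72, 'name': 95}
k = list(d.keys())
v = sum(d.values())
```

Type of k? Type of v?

list(...) returns list; sum of int values returns int

list, int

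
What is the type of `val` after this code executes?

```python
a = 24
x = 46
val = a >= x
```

Comparison operators return bool

bool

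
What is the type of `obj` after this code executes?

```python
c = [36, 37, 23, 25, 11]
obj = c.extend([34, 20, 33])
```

list.extend() returns None

NoneType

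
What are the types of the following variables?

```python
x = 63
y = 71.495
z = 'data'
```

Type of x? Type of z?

x is int; z is str

int, str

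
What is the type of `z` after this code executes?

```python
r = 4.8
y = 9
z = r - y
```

float - int returns float (4.8 - 9 = -4.2)

float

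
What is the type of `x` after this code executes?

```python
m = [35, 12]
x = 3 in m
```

'in' operator returns bool

bool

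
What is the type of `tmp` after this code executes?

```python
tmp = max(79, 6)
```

max() of ints returns int

int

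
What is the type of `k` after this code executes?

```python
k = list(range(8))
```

list(range(...)) returns list

list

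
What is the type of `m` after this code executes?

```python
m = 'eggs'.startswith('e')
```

str.startswith() returns bool

bool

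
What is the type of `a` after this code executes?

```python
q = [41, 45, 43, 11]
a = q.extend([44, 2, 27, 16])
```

list.extend() returns None

NoneType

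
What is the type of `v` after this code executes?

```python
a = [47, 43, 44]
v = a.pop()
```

list.pop() returns the popped element (int here)

int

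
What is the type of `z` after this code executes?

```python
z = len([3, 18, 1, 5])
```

len() always returns int

int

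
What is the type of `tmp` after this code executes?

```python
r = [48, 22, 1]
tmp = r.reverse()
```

list.reverse() returns None

NoneType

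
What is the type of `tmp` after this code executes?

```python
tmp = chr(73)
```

chr() returns str (single character)

str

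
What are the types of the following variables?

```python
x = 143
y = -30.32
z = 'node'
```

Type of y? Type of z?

y is float; z is str

float, str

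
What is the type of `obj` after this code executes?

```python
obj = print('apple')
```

print() returns None

NoneType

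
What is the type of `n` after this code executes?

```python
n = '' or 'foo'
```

'or' returns first truthy value ('foo', which is str)

str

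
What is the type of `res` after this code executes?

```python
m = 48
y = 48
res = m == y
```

Equality comparison returns bool

bool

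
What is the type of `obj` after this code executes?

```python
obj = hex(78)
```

hex() returns str representation

str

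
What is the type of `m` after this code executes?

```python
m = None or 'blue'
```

'or' with None returns the other value ('blue', str)

str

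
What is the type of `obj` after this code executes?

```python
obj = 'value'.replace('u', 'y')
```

str.replace() returns str

str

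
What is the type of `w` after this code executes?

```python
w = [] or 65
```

'or' returns first truthy value (65, which is int)

int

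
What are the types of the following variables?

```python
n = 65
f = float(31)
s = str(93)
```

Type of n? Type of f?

n is int; f is float

int, float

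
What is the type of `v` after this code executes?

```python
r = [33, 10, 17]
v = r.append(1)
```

list.append() returns None (mutates in place)

NoneType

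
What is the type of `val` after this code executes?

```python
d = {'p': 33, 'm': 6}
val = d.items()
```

dict.items() returns a dict_items view

dict_items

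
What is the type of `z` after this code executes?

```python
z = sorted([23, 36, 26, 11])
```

sorted() always returns list

list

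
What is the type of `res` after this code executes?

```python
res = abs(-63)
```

abs() of int returns int

int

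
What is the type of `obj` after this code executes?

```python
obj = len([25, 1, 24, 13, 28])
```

len() always returns int

int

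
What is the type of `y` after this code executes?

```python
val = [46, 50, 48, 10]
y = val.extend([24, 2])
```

list.extend() returns None

NoneType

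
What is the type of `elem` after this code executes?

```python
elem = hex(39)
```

hex() returns str representation

str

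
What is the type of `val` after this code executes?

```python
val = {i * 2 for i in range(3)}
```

A set comprehension {expr for x in iterable} produces a set

set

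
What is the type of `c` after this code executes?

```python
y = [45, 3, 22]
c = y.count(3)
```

list.count() returns int

int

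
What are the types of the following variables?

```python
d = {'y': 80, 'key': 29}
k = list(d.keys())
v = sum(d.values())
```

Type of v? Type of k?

sum of int values returns int; list(...) returns list

int, list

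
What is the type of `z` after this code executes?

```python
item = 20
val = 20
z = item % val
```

int % int returns int (20 % 20 = 0)

int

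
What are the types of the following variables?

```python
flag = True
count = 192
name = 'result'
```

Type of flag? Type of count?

flag is bool; count is int

bool, int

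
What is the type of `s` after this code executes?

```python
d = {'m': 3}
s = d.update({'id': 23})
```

dict.update() returns None

NoneType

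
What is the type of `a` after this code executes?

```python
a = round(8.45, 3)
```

round() with ndigits arg returns float

float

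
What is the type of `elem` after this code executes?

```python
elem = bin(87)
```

bin() returns str representation

str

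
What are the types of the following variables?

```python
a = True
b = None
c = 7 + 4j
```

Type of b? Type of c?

b is NoneType; c is complex

NoneType, complex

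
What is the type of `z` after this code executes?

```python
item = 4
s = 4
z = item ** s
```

int ** positive int returns int (4 ** 4 = 256)

int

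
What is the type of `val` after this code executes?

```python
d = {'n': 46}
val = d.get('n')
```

dict.get() returns the value (int) when key is found

int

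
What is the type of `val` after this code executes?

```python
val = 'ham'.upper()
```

str.upper() returns str

str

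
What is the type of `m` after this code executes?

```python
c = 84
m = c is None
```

'is' comparison returns bool

bool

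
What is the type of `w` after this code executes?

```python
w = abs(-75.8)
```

abs() of float returns float

float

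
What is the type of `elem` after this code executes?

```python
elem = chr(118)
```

chr() returns str (single character)

str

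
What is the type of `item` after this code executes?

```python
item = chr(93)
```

chr() returns str (single character)

str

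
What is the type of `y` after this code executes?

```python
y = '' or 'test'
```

'or' returns first truthy value ('test', which is str)

str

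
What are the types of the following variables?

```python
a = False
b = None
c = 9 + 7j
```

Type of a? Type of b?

a is bool; b is NoneType

bool, NoneType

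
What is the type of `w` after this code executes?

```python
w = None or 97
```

'or' with None returns the other value (97, int)

int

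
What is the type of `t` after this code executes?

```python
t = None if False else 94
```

Ternary: condition is False, else branch (94) taken → int

int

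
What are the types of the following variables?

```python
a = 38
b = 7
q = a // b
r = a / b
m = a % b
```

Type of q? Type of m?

int // int returns int; int % int returns int

int, int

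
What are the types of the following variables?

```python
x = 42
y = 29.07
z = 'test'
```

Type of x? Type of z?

x is int; z is str

int, str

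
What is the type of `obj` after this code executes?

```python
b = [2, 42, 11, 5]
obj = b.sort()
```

list.sort() returns None (sorts in place)

NoneType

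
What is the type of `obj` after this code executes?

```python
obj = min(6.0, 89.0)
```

min() of floats returns float

float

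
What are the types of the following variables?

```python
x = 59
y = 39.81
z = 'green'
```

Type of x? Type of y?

x is int; y is float

int, float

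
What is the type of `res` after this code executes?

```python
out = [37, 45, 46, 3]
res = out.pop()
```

list.pop() returns the popped element (int here)

int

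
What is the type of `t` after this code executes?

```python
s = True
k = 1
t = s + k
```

bool + int returns int (True is 1, so 1 + 1 = 2)

int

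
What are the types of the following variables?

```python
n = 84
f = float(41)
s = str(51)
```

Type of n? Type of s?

n is int; s is str

int, str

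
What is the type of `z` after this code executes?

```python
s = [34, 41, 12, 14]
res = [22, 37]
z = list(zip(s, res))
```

list(zip(...)) returns a list of tuples

list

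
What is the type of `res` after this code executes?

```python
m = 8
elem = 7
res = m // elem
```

int // int returns int (8 // 7 = 1)

int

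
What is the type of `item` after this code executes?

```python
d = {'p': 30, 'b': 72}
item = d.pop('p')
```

dict.pop() returns the value (int)

int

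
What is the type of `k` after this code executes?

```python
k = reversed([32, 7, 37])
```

reversed() on a list returns a list_reverseiterator

list_reverseiterator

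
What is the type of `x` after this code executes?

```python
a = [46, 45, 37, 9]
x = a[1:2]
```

Slicing a list always returns a list

list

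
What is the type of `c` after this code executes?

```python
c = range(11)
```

range() returns a range object

range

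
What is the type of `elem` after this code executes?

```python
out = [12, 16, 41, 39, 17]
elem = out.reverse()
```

list.reverse() returns None

NoneType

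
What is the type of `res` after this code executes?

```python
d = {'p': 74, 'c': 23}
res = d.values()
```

.values() returns a dict_values view object

dict_values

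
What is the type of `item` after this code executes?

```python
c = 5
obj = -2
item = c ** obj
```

int ** negative int returns float

float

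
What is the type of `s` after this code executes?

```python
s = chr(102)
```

chr() returns str (single character)

str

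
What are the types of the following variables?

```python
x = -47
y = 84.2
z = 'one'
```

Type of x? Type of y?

x is int; y is float

int, float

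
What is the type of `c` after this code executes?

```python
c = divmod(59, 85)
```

divmod() returns a tuple (quotient, remainder)

tuple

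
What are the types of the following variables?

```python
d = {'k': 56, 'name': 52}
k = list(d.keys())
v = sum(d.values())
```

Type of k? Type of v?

list(...) returns list; sum of int values returns int

list, int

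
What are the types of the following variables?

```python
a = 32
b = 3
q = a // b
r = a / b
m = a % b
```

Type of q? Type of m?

int // int returns int; int % int returns int

int, int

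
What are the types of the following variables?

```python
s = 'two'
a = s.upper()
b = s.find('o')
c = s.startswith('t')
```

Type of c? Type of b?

str.startswith() returns bool; str.find() returns int

bool, int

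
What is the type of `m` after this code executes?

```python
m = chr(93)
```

chr() returns str (single character)

str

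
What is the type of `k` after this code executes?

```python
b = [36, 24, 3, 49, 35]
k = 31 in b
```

'in' operator returns bool

bool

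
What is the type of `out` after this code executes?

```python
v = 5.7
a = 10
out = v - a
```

float - int returns float (5.7 - 10 = -4.3)

float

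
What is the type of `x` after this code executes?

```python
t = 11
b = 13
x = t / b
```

int / int always returns float in Python 3 (11 / 13 = 0.846154)

float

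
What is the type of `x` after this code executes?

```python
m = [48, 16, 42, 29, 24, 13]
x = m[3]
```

Indexing a list of ints returns int (m[3] = 29)

int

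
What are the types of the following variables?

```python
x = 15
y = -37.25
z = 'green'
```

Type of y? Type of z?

y is float; z is str

float, str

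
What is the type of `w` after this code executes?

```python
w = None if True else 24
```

Ternary: condition is True, if branch (None) taken → NoneType

NoneType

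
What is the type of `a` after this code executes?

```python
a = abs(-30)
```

abs() of int returns int

int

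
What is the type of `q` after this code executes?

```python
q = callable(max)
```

callable() returns bool

bool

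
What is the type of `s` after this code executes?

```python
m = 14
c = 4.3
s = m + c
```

int + float returns float (14 + 4.3 = 18.3)

float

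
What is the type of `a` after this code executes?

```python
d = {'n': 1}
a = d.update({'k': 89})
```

dict.update() returns None

NoneType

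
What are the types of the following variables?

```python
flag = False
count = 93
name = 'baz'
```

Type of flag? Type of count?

flag is bool; count is int

bool, int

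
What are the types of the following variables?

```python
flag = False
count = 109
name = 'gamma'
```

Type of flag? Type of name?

flag is bool; name is str

bool, str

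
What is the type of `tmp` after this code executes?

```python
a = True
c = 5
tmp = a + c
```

bool + int returns int (True is 1, so 1 + 5 = 6)

int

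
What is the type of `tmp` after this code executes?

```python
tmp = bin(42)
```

bin() returns str representation

str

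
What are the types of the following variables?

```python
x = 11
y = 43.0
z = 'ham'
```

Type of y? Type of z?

y is float; z is str

float, str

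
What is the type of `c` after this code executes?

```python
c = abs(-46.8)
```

abs() of float returns float

float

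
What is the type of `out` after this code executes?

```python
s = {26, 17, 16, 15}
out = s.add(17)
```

set.add() returns None (mutates in place)

NoneType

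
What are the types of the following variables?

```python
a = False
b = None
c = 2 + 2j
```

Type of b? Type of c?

b is NoneType; c is complex

NoneType, complex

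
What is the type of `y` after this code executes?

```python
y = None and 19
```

'and' returns first falsy value (None)

NoneType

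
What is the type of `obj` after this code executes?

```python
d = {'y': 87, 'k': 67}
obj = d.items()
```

dict.items() returns a dict_items view

dict_items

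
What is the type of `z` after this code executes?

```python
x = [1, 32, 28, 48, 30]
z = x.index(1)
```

list.index() returns int

int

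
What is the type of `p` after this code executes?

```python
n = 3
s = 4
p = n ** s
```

int ** positive int returns int (3 ** 4 = 81)

int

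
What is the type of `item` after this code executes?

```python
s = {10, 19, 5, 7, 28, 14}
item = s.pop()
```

Popping from a set of ints returns int

int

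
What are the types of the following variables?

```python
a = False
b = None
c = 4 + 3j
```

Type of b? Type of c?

b is NoneType; c is complex

NoneType, complex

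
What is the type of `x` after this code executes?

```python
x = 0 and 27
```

'and' returns the first falsy value (0, which is int)

int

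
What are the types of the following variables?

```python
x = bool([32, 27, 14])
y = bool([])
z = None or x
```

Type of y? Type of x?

bool() returns bool; bool() returns bool

bool, bool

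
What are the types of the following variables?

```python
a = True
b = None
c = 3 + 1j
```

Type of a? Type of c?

a is bool; c is complex

bool, complex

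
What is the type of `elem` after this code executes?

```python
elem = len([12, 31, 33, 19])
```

len() always returns int

int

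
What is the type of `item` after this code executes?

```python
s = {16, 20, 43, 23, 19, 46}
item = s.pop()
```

Popping from a set of ints returns int

int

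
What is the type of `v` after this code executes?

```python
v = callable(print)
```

callable() returns bool

bool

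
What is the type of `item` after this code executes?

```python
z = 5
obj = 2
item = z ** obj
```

int ** positive int returns int (5 ** 2 = 25)

int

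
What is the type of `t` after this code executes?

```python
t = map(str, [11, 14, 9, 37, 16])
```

map() returns a map iterator object

map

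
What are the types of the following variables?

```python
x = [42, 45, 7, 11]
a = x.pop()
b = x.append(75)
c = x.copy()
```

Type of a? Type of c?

list.pop() returns the element (int); list.copy() returns list

int, list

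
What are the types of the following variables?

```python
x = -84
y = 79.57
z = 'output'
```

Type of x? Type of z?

x is int; z is str

int, str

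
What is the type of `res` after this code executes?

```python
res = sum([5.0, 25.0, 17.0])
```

sum() of floats returns float

float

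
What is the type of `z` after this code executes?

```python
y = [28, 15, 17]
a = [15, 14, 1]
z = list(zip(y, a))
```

list(zip(...)) returns a list of tuples

list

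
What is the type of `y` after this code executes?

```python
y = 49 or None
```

'or' returns first truthy value (49, int)

int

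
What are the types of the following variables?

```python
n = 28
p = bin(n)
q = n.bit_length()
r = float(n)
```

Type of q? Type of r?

int.bit_length() returns int; float() returns float

int, float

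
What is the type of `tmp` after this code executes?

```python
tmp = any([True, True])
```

any() returns bool

bool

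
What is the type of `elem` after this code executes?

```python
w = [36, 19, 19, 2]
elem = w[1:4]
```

Slicing a list always returns a list

list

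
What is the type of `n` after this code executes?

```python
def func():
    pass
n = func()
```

A function with no return statement returns None

NoneType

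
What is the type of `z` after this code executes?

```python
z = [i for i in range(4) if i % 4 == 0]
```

A list comprehension [...] produces a list

list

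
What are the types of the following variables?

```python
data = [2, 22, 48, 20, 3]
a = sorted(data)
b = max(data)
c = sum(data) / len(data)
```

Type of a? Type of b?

sorted() returns list; max of ints returns int

list, int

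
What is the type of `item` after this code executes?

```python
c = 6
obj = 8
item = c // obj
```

int // int returns int (6 // 8 = 0)

int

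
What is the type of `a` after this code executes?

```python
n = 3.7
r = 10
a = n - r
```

float - int returns float (3.7 - 10 = -6.3)

float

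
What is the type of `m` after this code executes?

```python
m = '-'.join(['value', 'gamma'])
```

str.join() returns str

str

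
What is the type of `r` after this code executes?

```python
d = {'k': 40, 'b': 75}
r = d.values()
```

.values() returns a dict_values view object

dict_values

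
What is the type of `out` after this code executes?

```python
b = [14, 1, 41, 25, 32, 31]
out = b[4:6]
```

Slicing a list always returns a list

list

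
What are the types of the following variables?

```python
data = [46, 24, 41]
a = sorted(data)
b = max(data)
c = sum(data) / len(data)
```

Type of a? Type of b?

sorted() returns list; max of ints returns int

list, int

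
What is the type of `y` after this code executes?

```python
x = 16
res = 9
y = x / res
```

int / int always returns float in Python 3 (16 / 9 = 1.77778)

float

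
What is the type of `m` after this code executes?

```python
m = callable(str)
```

callable() returns bool

bool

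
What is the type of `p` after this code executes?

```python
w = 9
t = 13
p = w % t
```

int % int returns int (9 % 13 = 9)

int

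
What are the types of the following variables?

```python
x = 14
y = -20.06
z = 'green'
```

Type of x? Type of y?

x is int; y is float

int, float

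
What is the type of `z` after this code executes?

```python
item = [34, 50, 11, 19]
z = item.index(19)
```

list.index() returns int

int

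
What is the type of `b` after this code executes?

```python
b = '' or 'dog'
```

'or' returns first truthy value ('dog', which is str)

str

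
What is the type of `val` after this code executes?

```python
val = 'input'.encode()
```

str.encode() returns bytes

bytes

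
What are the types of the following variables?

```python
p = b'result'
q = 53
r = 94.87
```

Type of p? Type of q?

p is bytes; q is int

bytes, int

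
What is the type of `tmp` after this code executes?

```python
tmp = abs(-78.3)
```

abs() of float returns float

float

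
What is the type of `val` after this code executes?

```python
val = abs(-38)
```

abs() of int returns int

int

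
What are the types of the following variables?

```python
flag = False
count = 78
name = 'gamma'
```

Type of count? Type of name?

count is int; name is str

int, str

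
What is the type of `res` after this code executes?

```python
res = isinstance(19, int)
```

isinstance() returns bool

bool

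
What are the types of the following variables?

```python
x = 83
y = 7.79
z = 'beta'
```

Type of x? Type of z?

x is int; z is str

int, str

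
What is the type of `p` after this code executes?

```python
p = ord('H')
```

ord() returns int (Unicode code point)

int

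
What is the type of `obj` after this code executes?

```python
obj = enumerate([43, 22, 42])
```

enumerate() returns an enumerate iterator object

enumerate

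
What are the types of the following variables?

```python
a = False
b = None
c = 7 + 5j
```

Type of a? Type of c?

a is bool; c is complex

bool, complex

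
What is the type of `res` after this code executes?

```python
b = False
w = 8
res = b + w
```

bool + int returns int (False is 0, so 0 + 8 = 8)

int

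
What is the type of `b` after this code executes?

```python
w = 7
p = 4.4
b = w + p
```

int + float returns float (7 + 4.4 = 11.4)

float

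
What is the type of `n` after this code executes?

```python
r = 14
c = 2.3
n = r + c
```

int + float returns float (14 + 2.3 = 16.3)

float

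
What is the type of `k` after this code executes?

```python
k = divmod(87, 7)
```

divmod() returns a tuple (quotient, remainder)

tuple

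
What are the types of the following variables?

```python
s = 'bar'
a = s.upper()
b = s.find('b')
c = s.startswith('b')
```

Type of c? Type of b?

str.startswith() returns bool; str.find() returns int

bool, int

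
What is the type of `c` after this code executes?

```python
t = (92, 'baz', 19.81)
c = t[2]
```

Index 2 of tuple is 19.81 which is float

float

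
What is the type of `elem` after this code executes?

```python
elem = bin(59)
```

bin() returns str representation

str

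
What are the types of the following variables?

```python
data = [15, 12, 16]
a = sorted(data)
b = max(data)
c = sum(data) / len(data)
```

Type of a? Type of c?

sorted() returns list; int / int returns float

list, float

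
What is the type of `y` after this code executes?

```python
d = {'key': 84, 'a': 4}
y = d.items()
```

dict.items() returns a dict_items view

dict_items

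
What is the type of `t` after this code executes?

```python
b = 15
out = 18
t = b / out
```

int / int always returns float in Python 3 (15 / 18 = 0.833333)

float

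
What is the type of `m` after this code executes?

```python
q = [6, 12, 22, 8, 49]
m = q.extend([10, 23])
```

list.extend() returns None

NoneType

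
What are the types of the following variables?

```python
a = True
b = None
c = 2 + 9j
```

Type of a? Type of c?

a is bool; c is complex

bool, complex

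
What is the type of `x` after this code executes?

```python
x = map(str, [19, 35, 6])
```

map() returns a map iterator object

map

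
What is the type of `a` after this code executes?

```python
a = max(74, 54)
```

max() of ints returns int

int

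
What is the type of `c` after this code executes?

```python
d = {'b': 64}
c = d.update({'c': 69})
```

dict.update() returns None

NoneType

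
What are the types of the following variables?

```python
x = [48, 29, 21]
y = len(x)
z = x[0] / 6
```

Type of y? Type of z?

len() returns int; int / int returns float

int, float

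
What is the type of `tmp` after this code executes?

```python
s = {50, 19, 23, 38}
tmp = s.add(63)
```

set.add() returns None (mutates in place)

NoneType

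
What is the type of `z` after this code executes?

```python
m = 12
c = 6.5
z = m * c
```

int * float returns float (12 * 6.5 = 78.0)

float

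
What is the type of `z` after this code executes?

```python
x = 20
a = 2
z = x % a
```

int % int returns int (20 % 2 = 0)

int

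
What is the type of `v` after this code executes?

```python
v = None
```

None has type NoneType

NoneType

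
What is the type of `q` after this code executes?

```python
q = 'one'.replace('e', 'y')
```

str.replace() returns str

str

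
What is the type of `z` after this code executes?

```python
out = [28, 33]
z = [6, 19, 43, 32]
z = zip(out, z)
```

zip() returns a zip iterator object

zip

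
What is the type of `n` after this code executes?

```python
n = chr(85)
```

chr() returns str (single character)

str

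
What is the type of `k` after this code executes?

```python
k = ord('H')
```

ord() returns int (Unicode code point)

int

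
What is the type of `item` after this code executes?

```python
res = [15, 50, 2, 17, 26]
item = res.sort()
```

list.sort() returns None (sorts in place)

NoneType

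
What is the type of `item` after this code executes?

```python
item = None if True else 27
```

Ternary: condition is True, if branch (None) taken → NoneType

NoneType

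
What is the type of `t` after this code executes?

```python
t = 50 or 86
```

'or' returns the first truthy value (50, which is int)

int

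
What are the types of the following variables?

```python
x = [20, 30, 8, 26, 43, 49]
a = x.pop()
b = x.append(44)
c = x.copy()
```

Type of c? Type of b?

list.copy() returns list; list.append() returns None

list, NoneType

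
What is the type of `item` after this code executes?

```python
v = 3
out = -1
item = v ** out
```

int ** negative int returns float

float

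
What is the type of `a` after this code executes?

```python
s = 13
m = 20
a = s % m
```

int % int returns int (13 % 20 = 13)

int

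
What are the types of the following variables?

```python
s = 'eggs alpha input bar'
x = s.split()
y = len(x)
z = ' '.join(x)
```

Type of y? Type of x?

len() returns int; str.split() returns list

int, list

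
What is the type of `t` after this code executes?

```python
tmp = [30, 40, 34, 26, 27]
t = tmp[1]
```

Indexing a list of ints returns int (tmp[1] = 40)

int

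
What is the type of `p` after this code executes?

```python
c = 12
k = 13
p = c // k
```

int // int returns int (12 // 13 = 0)

int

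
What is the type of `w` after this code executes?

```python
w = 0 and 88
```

'and' returns the first falsy value (0, which is int)

int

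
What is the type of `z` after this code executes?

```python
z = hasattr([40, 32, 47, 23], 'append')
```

hasattr() returns bool

bool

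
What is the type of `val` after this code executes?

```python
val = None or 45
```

'or' with None returns the other value (45, int)

int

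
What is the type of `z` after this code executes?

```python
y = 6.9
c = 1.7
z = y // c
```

float // float returns float (floor division preserves float type)

float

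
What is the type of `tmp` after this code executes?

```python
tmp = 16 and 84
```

'and' returns the last value when all truthy (84, which is int)

int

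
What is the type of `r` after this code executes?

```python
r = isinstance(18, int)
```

isinstance() returns bool

bool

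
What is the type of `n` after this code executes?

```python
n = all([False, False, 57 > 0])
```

all() returns bool

bool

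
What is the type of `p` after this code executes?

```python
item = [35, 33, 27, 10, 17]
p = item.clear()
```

list.clear() returns None

NoneType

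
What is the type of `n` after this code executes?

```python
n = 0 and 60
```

'and' returns the first falsy value (0, which is int)

int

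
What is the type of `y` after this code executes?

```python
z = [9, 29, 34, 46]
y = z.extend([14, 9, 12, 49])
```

list.extend() returns None

NoneType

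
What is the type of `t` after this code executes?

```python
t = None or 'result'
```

'or' with None returns the other value ('result', str)

str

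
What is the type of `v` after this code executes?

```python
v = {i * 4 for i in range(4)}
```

A set comprehension {expr for x in iterable} produces a set

set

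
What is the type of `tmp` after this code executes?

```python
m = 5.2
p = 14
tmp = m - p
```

float - int returns float (5.2 - 14 = -8.8)

float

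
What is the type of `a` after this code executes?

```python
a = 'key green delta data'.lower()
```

str.lower() returns str

str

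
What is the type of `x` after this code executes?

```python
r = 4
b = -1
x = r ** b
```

int ** negative int returns float

float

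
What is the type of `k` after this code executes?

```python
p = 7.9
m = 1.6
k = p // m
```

float // float returns float (floor division preserves float type)

float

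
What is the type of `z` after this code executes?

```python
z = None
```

None has type NoneType

NoneType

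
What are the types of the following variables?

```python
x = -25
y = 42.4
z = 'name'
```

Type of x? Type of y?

x is int; y is float

int, float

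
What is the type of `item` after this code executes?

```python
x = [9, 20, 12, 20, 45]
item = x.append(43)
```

list.append() returns None (mutates in place)

NoneType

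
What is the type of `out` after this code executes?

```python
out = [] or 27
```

'or' returns first truthy value (27, which is int)

int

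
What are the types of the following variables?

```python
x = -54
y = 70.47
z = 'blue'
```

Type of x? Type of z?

x is int; z is str

int, str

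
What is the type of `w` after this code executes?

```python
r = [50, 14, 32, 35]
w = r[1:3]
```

Slicing a list always returns a list

list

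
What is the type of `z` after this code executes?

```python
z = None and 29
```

'and' returns first falsy value (None)

NoneType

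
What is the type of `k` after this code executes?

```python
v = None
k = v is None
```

'is' comparison returns bool

bool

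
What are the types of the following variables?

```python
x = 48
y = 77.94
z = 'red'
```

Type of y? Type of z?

y is float; z is str

float, str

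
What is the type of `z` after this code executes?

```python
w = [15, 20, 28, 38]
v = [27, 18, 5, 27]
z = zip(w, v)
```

zip() returns a zip iterator object

zip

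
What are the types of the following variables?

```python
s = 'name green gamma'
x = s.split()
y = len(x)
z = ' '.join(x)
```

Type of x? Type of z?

str.split() returns list; str.join() returns str

list, str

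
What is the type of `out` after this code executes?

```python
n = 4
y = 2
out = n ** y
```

int ** positive int returns int (4 ** 2 = 16)

int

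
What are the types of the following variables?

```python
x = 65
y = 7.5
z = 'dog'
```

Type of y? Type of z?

y is float; z is str

float, str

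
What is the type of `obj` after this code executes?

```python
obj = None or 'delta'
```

'or' with None returns the other value ('delta', str)

str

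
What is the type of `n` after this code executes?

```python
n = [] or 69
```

'or' returns first truthy value (69, which is int)

int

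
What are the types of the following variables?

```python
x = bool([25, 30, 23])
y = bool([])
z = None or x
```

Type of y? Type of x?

bool() returns bool; bool() returns bool

bool, bool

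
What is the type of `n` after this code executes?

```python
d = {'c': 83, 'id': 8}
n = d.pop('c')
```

dict.pop() returns the value (int)

int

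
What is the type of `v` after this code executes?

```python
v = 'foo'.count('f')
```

str.count() returns int

int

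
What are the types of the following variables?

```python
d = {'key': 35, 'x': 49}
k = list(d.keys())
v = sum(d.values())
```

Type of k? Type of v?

list(...) returns list; sum of int values returns int

list, int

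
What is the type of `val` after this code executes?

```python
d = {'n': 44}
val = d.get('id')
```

dict.get() returns None when key 'id' is not found and no default given

NoneType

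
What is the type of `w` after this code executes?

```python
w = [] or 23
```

'or' returns first truthy value (23, which is int)

int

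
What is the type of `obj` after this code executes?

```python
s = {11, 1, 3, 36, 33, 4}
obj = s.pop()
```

Popping from a set of ints returns int

int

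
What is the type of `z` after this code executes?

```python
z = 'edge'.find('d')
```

str.find() returns int (index, or -1)

int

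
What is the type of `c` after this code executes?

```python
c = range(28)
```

range() returns a range object

range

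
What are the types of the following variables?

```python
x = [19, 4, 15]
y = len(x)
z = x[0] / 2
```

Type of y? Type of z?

len() returns int; int / int returns float

int, float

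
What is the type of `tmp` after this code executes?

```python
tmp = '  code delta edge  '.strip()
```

str.strip() returns str

str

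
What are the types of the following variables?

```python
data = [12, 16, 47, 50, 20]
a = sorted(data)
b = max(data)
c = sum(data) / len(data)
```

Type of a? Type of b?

sorted() returns list; max of ints returns int

list, int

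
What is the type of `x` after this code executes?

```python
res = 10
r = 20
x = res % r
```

int % int returns int (10 % 20 = 10)

int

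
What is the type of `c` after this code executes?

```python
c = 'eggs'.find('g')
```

str.find() returns int (index, or -1)

int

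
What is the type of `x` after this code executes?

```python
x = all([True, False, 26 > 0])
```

all() returns bool

bool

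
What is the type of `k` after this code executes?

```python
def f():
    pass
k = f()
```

A function with no return statement returns None

NoneType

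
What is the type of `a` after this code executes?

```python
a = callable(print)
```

callable() returns bool

bool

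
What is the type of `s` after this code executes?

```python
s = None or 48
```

'or' with None returns the other value (48, int)

int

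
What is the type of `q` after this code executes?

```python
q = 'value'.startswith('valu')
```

str.startswith() returns bool

bool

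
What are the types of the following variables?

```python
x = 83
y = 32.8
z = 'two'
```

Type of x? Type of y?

x is int; y is float

int, float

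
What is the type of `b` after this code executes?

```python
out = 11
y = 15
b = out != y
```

Comparison operators return bool

bool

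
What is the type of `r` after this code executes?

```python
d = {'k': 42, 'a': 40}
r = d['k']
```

Accessing dict[str, int] with key 'k' returns int value 42

int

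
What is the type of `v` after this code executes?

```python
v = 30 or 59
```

'or' returns the first truthy value (30, which is int)

int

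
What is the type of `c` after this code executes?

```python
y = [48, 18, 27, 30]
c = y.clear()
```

list.clear() returns None

NoneType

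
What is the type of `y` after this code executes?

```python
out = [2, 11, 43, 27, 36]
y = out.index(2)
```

list.index() returns int

int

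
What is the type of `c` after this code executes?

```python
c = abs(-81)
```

abs() of int returns int

int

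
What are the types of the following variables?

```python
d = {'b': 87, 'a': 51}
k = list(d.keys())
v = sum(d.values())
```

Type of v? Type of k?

sum of int values returns int; list(...) returns list

int, list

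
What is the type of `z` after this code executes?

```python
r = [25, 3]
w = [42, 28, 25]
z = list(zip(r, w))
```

list(zip(...)) returns a list of tuples

list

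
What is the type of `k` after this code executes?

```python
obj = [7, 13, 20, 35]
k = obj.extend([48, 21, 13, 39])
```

list.extend() returns None

NoneType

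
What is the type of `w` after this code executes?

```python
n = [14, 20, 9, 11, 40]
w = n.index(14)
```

list.index() returns int

int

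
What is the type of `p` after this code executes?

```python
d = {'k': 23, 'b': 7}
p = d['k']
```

Accessing dict[str, int] with key 'k' returns int value 23

int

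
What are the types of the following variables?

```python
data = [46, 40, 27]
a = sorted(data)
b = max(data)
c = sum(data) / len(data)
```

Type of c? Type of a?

int / int returns float; sorted() returns list

float, list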